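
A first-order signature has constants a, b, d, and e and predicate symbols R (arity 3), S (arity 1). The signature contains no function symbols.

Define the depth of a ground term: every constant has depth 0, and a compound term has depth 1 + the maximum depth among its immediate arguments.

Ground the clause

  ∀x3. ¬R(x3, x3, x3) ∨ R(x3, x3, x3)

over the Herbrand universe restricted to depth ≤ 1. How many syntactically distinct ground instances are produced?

Ground terms of depth ≤ 1:
  With no function symbols every ground term is a constant, so there are exactly 4 ground terms at every depth bound.
  N_0 = 4
  N_1 = 4
  Explicitly: a, b, d, e.
So there are 4 ground terms available for substitution.
The body mentions the single quantified variable x3; since ground terms form a free algebra, no two substitutions collapse to the same formula.
Number of ground instances = 4.

4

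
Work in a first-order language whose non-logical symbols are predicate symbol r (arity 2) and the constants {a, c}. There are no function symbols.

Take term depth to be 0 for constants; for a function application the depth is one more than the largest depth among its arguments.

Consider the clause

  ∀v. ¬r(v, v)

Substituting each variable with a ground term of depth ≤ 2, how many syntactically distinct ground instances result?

2

Ground terms of depth ≤ 2:
  With no function symbols every ground term is a constant, so there are exactly 2 ground terms at every depth bound.
  N_0 = 2
  N_1 = 2
  N_2 = 2
  Explicitly: a, c.
So there are 2 ground terms available for substitution.
The body mentions the single quantified variable v; since ground terms form a free algebra, no two substitutions collapse to the same formula.
Number of ground instances = 2.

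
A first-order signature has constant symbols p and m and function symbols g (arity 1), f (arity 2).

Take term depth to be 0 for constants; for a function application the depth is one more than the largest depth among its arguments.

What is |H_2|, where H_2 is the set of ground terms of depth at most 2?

74

Let N_k = |{terms of depth ≤ k}|. Then N_0 = 2 and N_k = 2 + N_{k-1} + N_{k-1}^2 for k ≥ 1 (one summand per function symbol, arity giving the exponent).
N_0 = 2
N_1 = 2 + 2 + 2^2 = 8
N_2 = 2 + 8 + 8^2 = 74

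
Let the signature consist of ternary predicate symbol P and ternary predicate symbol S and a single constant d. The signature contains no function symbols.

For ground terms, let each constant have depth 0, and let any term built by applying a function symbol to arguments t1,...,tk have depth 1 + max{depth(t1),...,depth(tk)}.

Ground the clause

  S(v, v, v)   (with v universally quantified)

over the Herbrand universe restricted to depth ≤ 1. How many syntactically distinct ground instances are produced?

Ground terms of depth ≤ 1:
  With no function symbols every ground term is a constant, so there is exactly 1 ground term at every depth bound.
  N_0 = 1
  N_1 = 1
So there is exactly 1 ground term available for substitution.
The clause has 1 distinct variable (v), which appears in the body. In the free term algebra distinct substitutions yield syntactically distinct ground instances.
Number of ground instances = 1.

1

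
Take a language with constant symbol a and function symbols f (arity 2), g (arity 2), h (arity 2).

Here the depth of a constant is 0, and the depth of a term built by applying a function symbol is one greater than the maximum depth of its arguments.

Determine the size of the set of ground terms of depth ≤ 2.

49

Let N_k = |{terms of depth ≤ k}|. Then N_0 = 1 and N_k = 1 + N_{k-1}^2 + N_{k-1}^2 + N_{k-1}^2 for k ≥ 1 (one summand per function symbol, arity giving the exponent).
N_0 = 1
N_1 = 1 + 1^2 + 1^2 + 1^2 = 4
N_2 = 1 + 4^2 + 4^2 + 4^2 = 49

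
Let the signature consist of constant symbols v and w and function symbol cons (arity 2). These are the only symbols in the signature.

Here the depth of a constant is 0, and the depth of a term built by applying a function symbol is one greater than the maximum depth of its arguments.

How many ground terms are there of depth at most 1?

6

Let N_k count ground terms of depth at most k. Each non-constant term of depth ≤ k is some function symbol applied to depth-≤(k−1) arguments, giving N_k = 2 + N_{k-1}^2.
N_0 = 2
N_1 = 2 + 2^2 = 6
Explicitly: v, w, cons(v, v), cons(v, w), cons(w, v), cons(w, w).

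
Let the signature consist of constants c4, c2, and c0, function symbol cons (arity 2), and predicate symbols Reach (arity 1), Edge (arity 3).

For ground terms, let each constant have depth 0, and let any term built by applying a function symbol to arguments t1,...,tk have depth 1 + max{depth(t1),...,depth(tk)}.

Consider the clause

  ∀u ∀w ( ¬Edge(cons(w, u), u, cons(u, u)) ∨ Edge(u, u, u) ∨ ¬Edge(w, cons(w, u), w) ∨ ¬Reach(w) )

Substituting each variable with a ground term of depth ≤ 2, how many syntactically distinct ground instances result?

Ground terms of depth ≤ 2:
  Let N_k count ground terms of depth at most k. Each non-constant term of depth ≤ k is some function symbol applied to depth-≤(k−1) arguments, giving N_k = 3 + N_{k-1}^2.
  N_0 = 3
  N_1 = 3 + 3^2 = 12
  N_2 = 3 + 12^2 = 147
So there are 147 ground terms available for substitution.
There are 2 variables to instantiate (u, w), each occurring in at least one literal, so different choices give different ground instances.
Number of ground instances = 147^2 = 21609.

21609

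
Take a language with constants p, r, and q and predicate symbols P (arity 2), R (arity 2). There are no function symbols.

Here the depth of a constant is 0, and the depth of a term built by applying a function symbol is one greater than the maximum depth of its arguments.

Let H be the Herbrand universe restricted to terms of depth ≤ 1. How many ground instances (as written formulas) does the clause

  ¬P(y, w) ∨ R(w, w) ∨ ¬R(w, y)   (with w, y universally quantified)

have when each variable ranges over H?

Ground terms of depth ≤ 1:
  With no function symbols every ground term is a constant, so there are exactly 3 ground terms at every depth bound.
  N_0 = 3
  N_1 = 3
So there are 3 ground terms available for substitution.
The clause has 2 distinct variables (w, y), each appearing in the body. In the free term algebra distinct substitutions yield syntactically distinct ground instances.
Number of ground instances = 3^2 = 9.

9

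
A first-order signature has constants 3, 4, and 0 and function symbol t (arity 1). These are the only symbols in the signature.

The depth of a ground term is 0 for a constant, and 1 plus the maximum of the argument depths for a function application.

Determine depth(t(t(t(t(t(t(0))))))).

6

depth(t(0)) = 1 + depth(0) = 1 + 0 = 1
depth(t(t(0))) = 1 + depth(t(0)) = 1 + 1 = 2
depth(t(t(t(0)))) = 1 + depth(t(t(0))) = 1 + 2 = 3
depth(t(t(t(t(0))))) = 1 + depth(t(t(t(0)))) = 1 + 3 = 4
depth(t(t(t(t(t(0)))))) = 1 + depth(t(t(t(t(0))))) = 1 + 4 = 5
depth(t(t(t(t(t(t(0))))))) = 1 + depth(t(t(t(t(t(0)))))) = 1 + 5 = 6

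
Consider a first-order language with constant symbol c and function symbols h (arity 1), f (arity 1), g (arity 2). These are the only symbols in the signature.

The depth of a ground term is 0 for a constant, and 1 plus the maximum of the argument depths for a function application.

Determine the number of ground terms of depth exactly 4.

Let N_k = |{terms of depth ≤ k}|. Then N_0 = 1 and N_k = 1 + N_{k-1} + N_{k-1} + N_{k-1}^2 for k ≥ 1 (one summand per function symbol, arity giving the exponent).
N_0 = 1
N_1 = 1 + 1 + 1 + 1^2 = 4
N_2 = 1 + 4 + 4 + 4^2 = 25
N_3 = 1 + 25 + 25 + 25^2 = 676
N_4 = 1 + 676 + 676 + 676^2 = 458329
Terms of depth exactly 4: N_4 − N_3 = 458329 − 676 = 457653.

457653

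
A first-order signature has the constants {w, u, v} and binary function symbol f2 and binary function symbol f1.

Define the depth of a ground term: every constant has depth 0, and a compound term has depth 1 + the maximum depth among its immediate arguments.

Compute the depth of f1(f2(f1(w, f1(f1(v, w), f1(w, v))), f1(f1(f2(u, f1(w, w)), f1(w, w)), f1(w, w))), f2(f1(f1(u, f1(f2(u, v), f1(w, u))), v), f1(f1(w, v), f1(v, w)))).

6

depth(f1(v, w)) = 1 + max(0, 0) = 1
depth(f1(w, v)) = 1 + max(0, 0) = 1
depth(f1(f1(v, w), f1(w, v))) = 1 + max(1, 1) = 2
depth(f1(w, f1(f1(v, w), f1(w, v)))) = 1 + max(0, 2) = 3
depth(f1(w, w)) = 1 + max(0, 0) = 1
depth(f2(u, f1(w, w))) = 1 + max(0, 1) = 2
depth(f1(f2(u, f1(w, w)), f1(w, w))) = 1 + max(2, 1) = 3
depth(f1(f1(f2(u, f1(w, w)), f1(w, w)), f1(w, w))) = 1 + max(3, 1) = 4
depth(f2(f1(w, f1(f1(v, w), f1(w, v))), f1(f1(f2(u, f1(w, w)), f1(w, w)), f1(w, w)))) = 1 + max(3, 4) = 5
depth(f2(u, v)) = 1 + max(0, 0) = 1
depth(f1(w, u)) = 1 + max(0, 0) = 1
depth(f1(f2(u, v), f1(w, u))) = 1 + max(1, 1) = 2
depth(f1(u, f1(f2(u, v), f1(w, u)))) = 1 + max(0, 2) = 3
depth(f1(f1(u, f1(f2(u, v), f1(w, u))), v)) = 1 + max(3, 0) = 4
depth(f1(f1(w, v), f1(v, w))) = 1 + max(1, 1) = 2
depth(f2(f1(f1(u, f1(f2(u, v), f1(w, u))), v), f1(f1(w, v), f1(v, w)))) = 1 + max(4, 2) = 5
depth(f1(f2(f1(w, f1(f1(v, w), f1(w, v))), f1(f1(f2(u, f1(w, w)), f1(w, w)), f1(w, w))), f2(f1(f1(u, f1(f2(u, v), f1(w, u))), v), f1(f1(w, v), f1(v, w))))) = 1 + max(5, 5) = 6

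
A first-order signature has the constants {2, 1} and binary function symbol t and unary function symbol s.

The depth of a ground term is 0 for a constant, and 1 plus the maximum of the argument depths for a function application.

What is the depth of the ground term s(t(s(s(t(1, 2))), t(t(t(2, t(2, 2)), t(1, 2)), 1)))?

depth(t(1, 2)) = 1 + max(0, 0) = 1
depth(s(t(1, 2))) = 1 + depth(t(1, 2)) = 1 + 1 = 2
depth(s(s(t(1, 2)))) = 1 + depth(s(t(1, 2))) = 1 + 2 = 3
depth(t(2, 2)) = 1 + max(0, 0) = 1
depth(t(2, t(2, 2))) = 1 + max(0, 1) = 2
depth(t(t(2, t(2, 2)), t(1, 2))) = 1 + max(2, 1) = 3
depth(t(t(t(2, t(2, 2)), t(1, 2)), 1)) = 1 + max(3, 0) = 4
depth(t(s(s(t(1, 2))), t(t(t(2, t(2, 2)), t(1, 2)), 1))) = 1 + max(3, 4) = 5
depth(s(t(s(s(t(1, 2))), t(t(t(2, t(2, 2)), t(1, 2)), 1)))) = 1 + depth(t(s(s(t(1, 2))), t(t(t(2, t(2, 2)), t(1, 2)), 1))) = 1 + 5 = 6

6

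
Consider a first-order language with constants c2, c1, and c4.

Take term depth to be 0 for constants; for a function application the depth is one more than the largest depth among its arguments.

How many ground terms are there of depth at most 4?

With no function symbols every ground term is a constant, so there are exactly 3 ground terms at every depth bound.
N_0 = 3
N_1 = 3
N_2 = 3
N_3 = 3
N_4 = 3
Explicitly: c2, c1, c4.

3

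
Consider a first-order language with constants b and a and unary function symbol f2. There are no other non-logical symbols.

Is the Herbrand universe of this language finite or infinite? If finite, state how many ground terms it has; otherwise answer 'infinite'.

infinite

The signature has at least one function symbol (f2, arity 1) and at least one constant (b).
Iterating f2 gives infinitely many distinct ground terms: b, f2(b), f2(f2(b)), ...
So the Herbrand universe is infinite.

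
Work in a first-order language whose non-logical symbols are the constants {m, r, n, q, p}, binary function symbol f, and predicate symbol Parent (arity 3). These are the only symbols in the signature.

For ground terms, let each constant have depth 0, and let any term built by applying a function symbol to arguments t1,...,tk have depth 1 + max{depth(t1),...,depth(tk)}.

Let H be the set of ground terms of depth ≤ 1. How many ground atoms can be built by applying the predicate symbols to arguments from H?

First count ground terms of depth ≤ 1.
If N_k denotes the number of depth-≤k ground terms, the 5 constants give N_0 = 5, and each function symbol of arity r contributes N_{k-1}^r new terms at level k: N_k = 5 + N_{k-1}^2.
N_0 = 5
N_1 = 5 + 5^2 = 30
So |H| = 30.
Ground atoms are formed by filling each argument slot of a predicate with a term from H, so an r-ary predicate gives |H|^r atoms:
  Parent: 30^3 = 27000
Total ground atoms: 27000.

27000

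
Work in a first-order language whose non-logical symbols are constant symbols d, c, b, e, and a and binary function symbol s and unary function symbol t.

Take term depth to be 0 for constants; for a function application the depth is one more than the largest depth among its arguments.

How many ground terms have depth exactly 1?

Write N_k for the number of ground terms of depth ≤ k. A term of depth ≤ k is either a constant or a function symbol applied to arguments of depth ≤ k−1, so N_k = 5 + N_{k-1}^2 + N_{k-1}.
N_0 = 5
N_1 = 5 + 5^2 + 5 = 35
Terms of depth exactly 1: N_1 − N_0 = 35 − 5 = 30.

30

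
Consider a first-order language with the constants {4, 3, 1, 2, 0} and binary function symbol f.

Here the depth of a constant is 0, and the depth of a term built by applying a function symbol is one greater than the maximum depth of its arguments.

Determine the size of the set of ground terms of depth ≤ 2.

905

Let N_k count ground terms of depth at most k. Each non-constant term of depth ≤ k is some function symbol applied to depth-≤(k−1) arguments, giving N_k = 5 + N_{k-1}^2.
N_0 = 5
N_1 = 5 + 5^2 = 30
N_2 = 5 + 30^2 = 905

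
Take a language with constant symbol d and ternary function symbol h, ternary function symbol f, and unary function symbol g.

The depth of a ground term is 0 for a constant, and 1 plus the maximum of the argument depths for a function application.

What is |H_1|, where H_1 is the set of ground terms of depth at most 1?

4

Count level by level. With function symbols h/3, f/3, g/1, the terms of depth ≤ k are the 1 constant together with each function applied to depth-≤(k−1) tuples, so N_k = 1 + N_{k-1}^3 + N_{k-1}^3 + N_{k-1}.
N_0 = 1
N_1 = 1 + 1^3 + 1^3 + 1 = 4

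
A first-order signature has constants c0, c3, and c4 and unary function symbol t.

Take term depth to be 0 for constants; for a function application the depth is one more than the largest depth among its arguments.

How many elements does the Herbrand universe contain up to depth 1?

6

Let N_k count ground terms of depth at most k. Each non-constant term of depth ≤ k is some function symbol applied to depth-≤(k−1) arguments, giving N_k = 3 + N_{k-1}.
N_0 = 3
N_1 = 3 + 3 = 6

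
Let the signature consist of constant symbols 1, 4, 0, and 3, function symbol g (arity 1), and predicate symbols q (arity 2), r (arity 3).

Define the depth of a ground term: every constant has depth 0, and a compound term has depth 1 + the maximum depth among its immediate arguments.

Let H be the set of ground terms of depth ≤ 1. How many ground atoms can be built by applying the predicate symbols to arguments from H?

First count ground terms of depth ≤ 1.
Let N_k = |{terms of depth ≤ k}|. Then N_0 = 4 and N_k = 4 + N_{k-1} for k ≥ 1 (one summand per function symbol, arity giving the exponent).
N_0 = 4
N_1 = 4 + 4 = 8
So |H| = 8.
Ground atoms are formed by filling each argument slot of a predicate with a term from H, so an r-ary predicate gives |H|^r atoms:
  q: 8^2 = 64;  r: 8^3 = 512
Total ground atoms: 64 + 512 = 576.

576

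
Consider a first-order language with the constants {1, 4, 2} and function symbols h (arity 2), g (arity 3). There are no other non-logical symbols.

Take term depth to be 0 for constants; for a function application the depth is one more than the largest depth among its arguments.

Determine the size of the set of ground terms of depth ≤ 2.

60843

Let N_k = |{terms of depth ≤ k}|. Then N_0 = 3 and N_k = 3 + N_{k-1}^2 + N_{k-1}^3 for k ≥ 1 (one summand per function symbol, arity giving the exponent).
N_0 = 3
N_1 = 3 + 3^2 + 3^3 = 39
N_2 = 3 + 39^2 + 39^3 = 60843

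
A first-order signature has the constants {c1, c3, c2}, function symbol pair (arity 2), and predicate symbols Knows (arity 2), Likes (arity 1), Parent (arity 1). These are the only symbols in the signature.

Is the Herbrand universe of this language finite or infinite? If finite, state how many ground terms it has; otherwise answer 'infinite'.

The signature has at least one function symbol (pair, arity 2) and at least one constant (c1).
Iterating pair gives infinitely many distinct ground terms: c1, pair(c1, c1), pair(pair(c1, c1), pair(c1, c1)), ...
So the Herbrand universe is infinite.

infinite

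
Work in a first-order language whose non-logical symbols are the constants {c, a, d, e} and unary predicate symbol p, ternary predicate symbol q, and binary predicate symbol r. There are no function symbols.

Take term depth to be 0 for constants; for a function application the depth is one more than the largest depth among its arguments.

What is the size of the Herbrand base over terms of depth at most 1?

84

First count ground terms of depth ≤ 1.
With no function symbols every ground term is a constant, so there are exactly 4 ground terms at every depth bound.
N_0 = 4
N_1 = 4
So |H| = 4.
Each predicate of arity r yields |H|^r ground atoms (one per choice of an r-tuple from H):
  p: 4;  q: 4^3 = 64;  r: 4^2 = 16
Total ground atoms: 4 + 64 + 16 = 84.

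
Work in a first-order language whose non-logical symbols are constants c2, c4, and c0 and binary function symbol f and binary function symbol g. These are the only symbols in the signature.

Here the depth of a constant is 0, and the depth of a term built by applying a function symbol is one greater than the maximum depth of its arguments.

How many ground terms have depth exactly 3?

Let N_k = |{terms of depth ≤ k}|. Then N_0 = 3 and N_k = 3 + N_{k-1}^2 + N_{k-1}^2 for k ≥ 1 (one summand per function symbol, arity giving the exponent).
N_0 = 3
N_1 = 3 + 3^2 + 3^2 = 21
N_2 = 3 + 21^2 + 21^2 = 885
N_3 = 3 + 885^2 + 885^2 = 1566453
Terms of depth exactly 3: N_3 − N_2 = 1566453 − 885 = 1565568.

1565568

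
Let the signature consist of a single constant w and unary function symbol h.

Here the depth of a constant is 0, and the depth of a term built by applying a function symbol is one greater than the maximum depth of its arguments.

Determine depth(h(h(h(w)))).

3

depth(h(w)) = 1 + depth(w) = 1 + 0 = 1
depth(h(h(w))) = 1 + depth(h(w)) = 1 + 1 = 2
depth(h(h(h(w)))) = 1 + depth(h(h(w))) = 1 + 2 = 3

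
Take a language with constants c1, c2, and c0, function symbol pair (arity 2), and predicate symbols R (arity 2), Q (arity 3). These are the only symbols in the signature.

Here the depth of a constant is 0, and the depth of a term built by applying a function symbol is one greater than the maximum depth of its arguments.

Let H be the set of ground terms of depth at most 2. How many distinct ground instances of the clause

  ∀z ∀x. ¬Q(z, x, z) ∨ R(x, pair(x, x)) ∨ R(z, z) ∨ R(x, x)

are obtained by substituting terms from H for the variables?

21609

Ground terms of depth ≤ 2:
  Count level by level. With function symbols pair/2, the terms of depth ≤ k are the 3 constants together with each function applied to depth-≤(k−1) tuples, so N_k = 3 + N_{k-1}^2.
  N_0 = 3
  N_1 = 3 + 3^2 = 12
  N_2 = 3 + 12^2 = 147
So there are 147 ground terms available for substitution.
There are 2 variables to instantiate (z, x), each occurring in at least one literal, so different choices give different ground instances.
Number of ground instances = 147^2 = 21609.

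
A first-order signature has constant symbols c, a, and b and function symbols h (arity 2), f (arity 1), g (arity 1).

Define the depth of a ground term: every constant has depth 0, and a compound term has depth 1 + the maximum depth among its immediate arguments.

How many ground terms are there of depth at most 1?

Write N_k for the number of ground terms of depth ≤ k. A term of depth ≤ k is either a constant or a function symbol applied to arguments of depth ≤ k−1, so N_k = 3 + N_{k-1}^2 + N_{k-1} + N_{k-1}.
N_0 = 3
N_1 = 3 + 3^2 + 3 + 3 = 18

18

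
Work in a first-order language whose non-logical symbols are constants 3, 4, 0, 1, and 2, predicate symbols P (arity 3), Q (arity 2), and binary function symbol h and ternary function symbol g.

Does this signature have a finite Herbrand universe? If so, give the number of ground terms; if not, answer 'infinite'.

infinite

The signature has at least one function symbol (h, arity 2) and at least one constant (3).
Iterating h gives infinitely many distinct ground terms: 3, h(3, 3), h(h(3, 3), h(3, 3)), ...
So the Herbrand universe is infinite.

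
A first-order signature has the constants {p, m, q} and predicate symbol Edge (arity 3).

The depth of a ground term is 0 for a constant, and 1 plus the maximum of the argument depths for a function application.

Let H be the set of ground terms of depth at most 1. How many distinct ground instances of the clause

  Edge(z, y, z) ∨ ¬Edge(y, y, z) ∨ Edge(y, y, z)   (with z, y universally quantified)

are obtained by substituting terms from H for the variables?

Ground terms of depth ≤ 1:
  With no function symbols every ground term is a constant, so there are exactly 3 ground terms at every depth bound.
  N_0 = 3
  N_1 = 3
  Explicitly: p, m, q.
So there are 3 ground terms available for substitution.
Each of z, y ranges independently over the available ground terms, and distinct assignments produce distinct instances.
Number of ground instances = 3^2 = 9.

9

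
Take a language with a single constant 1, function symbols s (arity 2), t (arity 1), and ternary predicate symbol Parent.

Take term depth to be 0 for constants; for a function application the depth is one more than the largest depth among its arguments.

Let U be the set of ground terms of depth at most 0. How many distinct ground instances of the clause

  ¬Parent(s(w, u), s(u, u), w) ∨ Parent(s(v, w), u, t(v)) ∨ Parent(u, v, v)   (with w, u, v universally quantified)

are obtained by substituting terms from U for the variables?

1

Ground terms of depth ≤ 0:
  If N_k denotes the number of depth-≤k ground terms, the 1 constant gives N_0 = 1, and each function symbol of arity r contributes N_{k-1}^r new terms at level k: N_k = 1 + N_{k-1}^2 + N_{k-1}.
  N_0 = 1
So there is exactly 1 ground term available for substitution.
The body mentions every one of the 3 quantified variables; since ground terms form a free algebra, no two substitutions collapse to the same formula.
Number of ground instances = 1^3 = 1.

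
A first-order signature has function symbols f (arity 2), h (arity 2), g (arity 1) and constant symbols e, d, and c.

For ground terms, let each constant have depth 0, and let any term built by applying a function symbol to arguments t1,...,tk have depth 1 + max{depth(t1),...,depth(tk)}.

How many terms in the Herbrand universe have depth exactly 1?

21

Count level by level. With function symbols f/2, h/2, g/1, the terms of depth ≤ k are the 3 constants together with each function applied to depth-≤(k−1) tuples, so N_k = 3 + N_{k-1}^2 + N_{k-1}^2 + N_{k-1}.
N_0 = 3
N_1 = 3 + 3^2 + 3^2 + 3 = 24
Terms of depth exactly 1: N_1 − N_0 = 24 − 3 = 21.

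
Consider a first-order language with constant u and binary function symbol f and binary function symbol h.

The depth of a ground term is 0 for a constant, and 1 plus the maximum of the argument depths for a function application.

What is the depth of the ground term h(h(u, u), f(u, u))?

2

depth(h(u, u)) = 1 + max(0, 0) = 1
depth(f(u, u)) = 1 + max(0, 0) = 1
depth(h(h(u, u), f(u, u))) = 1 + max(1, 1) = 2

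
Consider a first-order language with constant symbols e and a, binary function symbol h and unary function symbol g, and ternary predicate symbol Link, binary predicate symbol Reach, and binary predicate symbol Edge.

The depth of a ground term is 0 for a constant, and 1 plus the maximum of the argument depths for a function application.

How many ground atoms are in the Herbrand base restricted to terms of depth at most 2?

First count ground terms of depth ≤ 2.
Write N_k for the number of ground terms of depth ≤ k. A term of depth ≤ k is either a constant or a function symbol applied to arguments of depth ≤ k−1, so N_k = 2 + N_{k-1}^2 + N_{k-1}.
N_0 = 2
N_1 = 2 + 2^2 + 2 = 8
N_2 = 2 + 8^2 + 8 = 74
So |H| = 74.
Ground atoms are formed by filling each argument slot of a predicate with a term from H, so an r-ary predicate gives |H|^r atoms:
  Link: 74^3 = 405224;  Reach: 74^2 = 5476;  Edge: 74^2 = 5476
Total ground atoms: 405224 + 5476 + 5476 = 416176.

416176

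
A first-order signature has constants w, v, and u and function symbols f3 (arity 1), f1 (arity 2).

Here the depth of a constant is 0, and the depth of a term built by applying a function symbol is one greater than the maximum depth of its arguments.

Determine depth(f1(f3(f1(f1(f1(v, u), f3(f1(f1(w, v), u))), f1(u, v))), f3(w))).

depth(f1(v, u)) = 1 + max(0, 0) = 1
depth(f1(w, v)) = 1 + max(0, 0) = 1
depth(f1(f1(w, v), u)) = 1 + max(1, 0) = 2
depth(f3(f1(f1(w, v), u))) = 1 + depth(f1(f1(w, v), u)) = 1 + 2 = 3
depth(f1(f1(v, u), f3(f1(f1(w, v), u)))) = 1 + max(1, 3) = 4
depth(f1(u, v)) = 1 + max(0, 0) = 1
depth(f1(f1(f1(v, u), f3(f1(f1(w, v), u))), f1(u, v))) = 1 + max(4, 1) = 5
depth(f3(f1(f1(f1(v, u), f3(f1(f1(w, v), u))), f1(u, v)))) = 1 + depth(f1(f1(f1(v, u), f3(f1(f1(w, v), u))), f1(u, v))) = 1 + 5 = 6
depth(f3(w)) = 1 + depth(w) = 1 + 0 = 1
depth(f1(f3(f1(f1(f1(v, u), f3(f1(f1(w, v), u))), f1(u, v))), f3(w))) = 1 + max(6, 1) = 7

7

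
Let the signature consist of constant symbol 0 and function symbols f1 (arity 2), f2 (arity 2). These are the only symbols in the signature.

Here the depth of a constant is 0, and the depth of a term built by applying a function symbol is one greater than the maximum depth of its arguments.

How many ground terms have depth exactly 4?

1044736

If N_k denotes the number of depth-≤k ground terms, the 1 constant gives N_0 = 1, and each function symbol of arity r contributes N_{k-1}^r new terms at level k: N_k = 1 + N_{k-1}^2 + N_{k-1}^2.
N_0 = 1
N_1 = 1 + 1^2 + 1^2 = 3
N_2 = 1 + 3^2 + 3^2 = 19
N_3 = 1 + 19^2 + 19^2 = 723
N_4 = 1 + 723^2 + 723^2 = 1045459
Terms of depth exactly 4: N_4 − N_3 = 1045459 − 723 = 1044736.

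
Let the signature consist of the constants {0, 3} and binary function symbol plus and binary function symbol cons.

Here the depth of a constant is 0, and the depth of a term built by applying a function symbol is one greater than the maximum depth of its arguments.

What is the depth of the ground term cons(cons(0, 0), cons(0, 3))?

depth(cons(0, 0)) = 1 + max(0, 0) = 1
depth(cons(0, 3)) = 1 + max(0, 0) = 1
depth(cons(cons(0, 0), cons(0, 3))) = 1 + max(1, 1) = 2

2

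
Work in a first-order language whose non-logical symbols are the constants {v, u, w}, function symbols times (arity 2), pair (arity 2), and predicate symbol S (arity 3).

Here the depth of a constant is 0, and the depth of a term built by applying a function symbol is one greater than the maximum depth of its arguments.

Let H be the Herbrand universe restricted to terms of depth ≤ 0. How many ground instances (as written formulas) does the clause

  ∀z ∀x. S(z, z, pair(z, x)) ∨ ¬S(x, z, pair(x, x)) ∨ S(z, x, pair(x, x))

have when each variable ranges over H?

9

Ground terms of depth ≤ 0:
  If N_k denotes the number of depth-≤k ground terms, the 3 constants give N_0 = 3, and each function symbol of arity r contributes N_{k-1}^r new terms at level k: N_k = 3 + N_{k-1}^2 + N_{k-1}^2.
  N_0 = 3
So there are 3 ground terms available for substitution.
The clause has 2 distinct variables (z, x), each appearing in the body. In the free term algebra distinct substitutions yield syntactically distinct ground instances.
Number of ground instances = 3^2 = 9.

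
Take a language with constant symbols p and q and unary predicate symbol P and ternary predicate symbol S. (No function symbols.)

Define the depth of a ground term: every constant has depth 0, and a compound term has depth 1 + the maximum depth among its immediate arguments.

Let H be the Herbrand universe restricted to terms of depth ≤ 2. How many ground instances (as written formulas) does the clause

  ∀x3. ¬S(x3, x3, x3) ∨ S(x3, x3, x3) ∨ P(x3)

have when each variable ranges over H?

2

Ground terms of depth ≤ 2:
  With no function symbols every ground term is a constant, so there are exactly 2 ground terms at every depth bound.
  N_0 = 2
  N_1 = 2
  N_2 = 2
  Explicitly: p, q.
So there are 2 ground terms available for substitution.
There is 1 variable to instantiate (x3),  occurring in at least one literal, so different choices give different ground instances.
Number of ground instances = 2.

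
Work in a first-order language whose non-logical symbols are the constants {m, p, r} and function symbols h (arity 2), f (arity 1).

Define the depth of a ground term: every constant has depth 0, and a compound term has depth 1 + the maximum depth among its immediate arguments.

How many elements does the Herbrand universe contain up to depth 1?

Let N_k count ground terms of depth at most k. Each non-constant term of depth ≤ k is some function symbol applied to depth-≤(k−1) arguments, giving N_k = 3 + N_{k-1}^2 + N_{k-1}.
N_0 = 3
N_1 = 3 + 3^2 + 3 = 15

15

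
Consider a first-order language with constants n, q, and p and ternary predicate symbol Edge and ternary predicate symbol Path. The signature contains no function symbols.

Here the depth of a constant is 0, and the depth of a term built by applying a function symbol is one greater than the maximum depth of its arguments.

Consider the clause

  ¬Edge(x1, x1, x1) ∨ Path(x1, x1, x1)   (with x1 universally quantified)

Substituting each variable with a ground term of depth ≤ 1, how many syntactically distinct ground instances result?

Ground terms of depth ≤ 1:
  With no function symbols every ground term is a constant, so there are exactly 3 ground terms at every depth bound.
  N_0 = 3
  N_1 = 3
So there are 3 ground terms available for substitution.
The variable x1 ranges independently over the available ground terms, and distinct assignments produce distinct instances.
Number of ground instances = 3.

3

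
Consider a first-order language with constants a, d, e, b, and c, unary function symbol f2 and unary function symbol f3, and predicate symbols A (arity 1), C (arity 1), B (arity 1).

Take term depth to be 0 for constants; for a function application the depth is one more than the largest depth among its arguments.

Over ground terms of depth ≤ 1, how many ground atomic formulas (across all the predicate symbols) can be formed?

45

First count ground terms of depth ≤ 1.
Let N_k count ground terms of depth at most k. Each non-constant term of depth ≤ k is some function symbol applied to depth-≤(k−1) arguments, giving N_k = 5 + N_{k-1} + N_{k-1}.
N_0 = 5
N_1 = 5 + 5 + 5 = 15
So |H| = 15.
Ground atoms are formed by filling each argument slot of a predicate with a term from H, so an r-ary predicate gives |H|^r atoms:
  A: 15;  C: 15;  B: 15
Total ground atoms: 15 + 15 + 15 = 45.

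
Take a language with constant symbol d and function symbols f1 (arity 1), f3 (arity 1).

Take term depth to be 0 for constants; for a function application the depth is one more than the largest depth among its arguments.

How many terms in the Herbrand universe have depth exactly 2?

4

Let N_k = |{terms of depth ≤ k}|. Then N_0 = 1 and N_k = 1 + N_{k-1} + N_{k-1} for k ≥ 1 (one summand per function symbol, arity giving the exponent).
N_0 = 1
N_1 = 1 + 1 + 1 = 3
N_2 = 1 + 3 + 3 = 7
Terms of depth exactly 2: N_2 − N_1 = 7 − 3 = 4.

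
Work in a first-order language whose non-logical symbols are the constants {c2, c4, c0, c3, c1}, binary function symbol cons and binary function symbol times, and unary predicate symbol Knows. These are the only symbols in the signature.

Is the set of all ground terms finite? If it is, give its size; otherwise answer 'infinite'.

The signature has at least one function symbol (cons, arity 2) and at least one constant (c2).
Iterating cons gives infinitely many distinct ground terms: c2, cons(c2, c2), cons(cons(c2, c2), cons(c2, c2)), ...
So the Herbrand universe is infinite.

infinite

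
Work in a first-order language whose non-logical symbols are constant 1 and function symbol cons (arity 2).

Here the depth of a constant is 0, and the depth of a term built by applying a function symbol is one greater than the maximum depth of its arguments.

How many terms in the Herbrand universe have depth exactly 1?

1

If N_k denotes the number of depth-≤k ground terms, the 1 constant gives N_0 = 1, and each function symbol of arity r contributes N_{k-1}^r new terms at level k: N_k = 1 + N_{k-1}^2.
N_0 = 1
N_1 = 1 + 1^2 = 2
Terms of depth exactly 1: N_1 − N_0 = 2 − 1 = 1.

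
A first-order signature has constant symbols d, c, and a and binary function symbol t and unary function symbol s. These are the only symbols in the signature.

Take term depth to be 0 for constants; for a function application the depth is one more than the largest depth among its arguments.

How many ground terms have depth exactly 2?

If N_k denotes the number of depth-≤k ground terms, the 3 constants give N_0 = 3, and each function symbol of arity r contributes N_{k-1}^r new terms at level k: N_k = 3 + N_{k-1}^2 + N_{k-1}.
N_0 = 3
N_1 = 3 + 3^2 + 3 = 15
N_2 = 3 + 15^2 + 15 = 243
Terms of depth exactly 2: N_2 − N_1 = 243 − 15 = 228.

228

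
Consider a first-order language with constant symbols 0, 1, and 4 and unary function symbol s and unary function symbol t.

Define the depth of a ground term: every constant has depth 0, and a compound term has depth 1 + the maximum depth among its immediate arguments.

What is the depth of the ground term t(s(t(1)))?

3

depth(t(1)) = 1 + depth(1) = 1 + 0 = 1
depth(s(t(1))) = 1 + depth(t(1)) = 1 + 1 = 2
depth(t(s(t(1)))) = 1 + depth(s(t(1))) = 1 + 2 = 3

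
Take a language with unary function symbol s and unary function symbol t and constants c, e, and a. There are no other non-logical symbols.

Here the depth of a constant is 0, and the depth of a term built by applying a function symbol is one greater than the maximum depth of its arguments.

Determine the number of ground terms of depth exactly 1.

If N_k denotes the number of depth-≤k ground terms, the 3 constants give N_0 = 3, and each function symbol of arity r contributes N_{k-1}^r new terms at level k: N_k = 3 + N_{k-1} + N_{k-1}.
N_0 = 3
N_1 = 3 + 3 + 3 = 9
Terms of depth exactly 1: N_1 − N_0 = 9 − 3 = 6.

6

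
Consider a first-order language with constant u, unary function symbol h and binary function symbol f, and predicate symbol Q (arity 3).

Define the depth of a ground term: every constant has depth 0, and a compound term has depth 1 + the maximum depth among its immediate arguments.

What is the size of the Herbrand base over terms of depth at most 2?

2197

First count ground terms of depth ≤ 2.
If N_k denotes the number of depth-≤k ground terms, the 1 constant gives N_0 = 1, and each function symbol of arity r contributes N_{k-1}^r new terms at level k: N_k = 1 + N_{k-1} + N_{k-1}^2.
N_0 = 1
N_1 = 1 + 1 + 1^2 = 3
N_2 = 1 + 3 + 3^2 = 13
So |H| = 13.
Each predicate of arity r yields |H|^r ground atoms (one per choice of an r-tuple from H):
  Q: 13^3 = 2197
Total ground atoms: 2197.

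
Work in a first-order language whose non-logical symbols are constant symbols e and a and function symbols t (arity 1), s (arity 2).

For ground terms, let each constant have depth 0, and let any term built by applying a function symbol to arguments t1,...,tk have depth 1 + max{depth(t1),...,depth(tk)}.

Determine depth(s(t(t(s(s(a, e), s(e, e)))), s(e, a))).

depth(s(a, e)) = 1 + max(0, 0) = 1
depth(s(e, e)) = 1 + max(0, 0) = 1
depth(s(s(a, e), s(e, e))) = 1 + max(1, 1) = 2
depth(t(s(s(a, e), s(e, e)))) = 1 + depth(s(s(a, e), s(e, e))) = 1 + 2 = 3
depth(t(t(s(s(a, e), s(e, e))))) = 1 + depth(t(s(s(a, e), s(e, e)))) = 1 + 3 = 4
depth(s(e, a)) = 1 + max(0, 0) = 1
depth(s(t(t(s(s(a, e), s(e, e)))), s(e, a))) = 1 + max(4, 1) = 5

5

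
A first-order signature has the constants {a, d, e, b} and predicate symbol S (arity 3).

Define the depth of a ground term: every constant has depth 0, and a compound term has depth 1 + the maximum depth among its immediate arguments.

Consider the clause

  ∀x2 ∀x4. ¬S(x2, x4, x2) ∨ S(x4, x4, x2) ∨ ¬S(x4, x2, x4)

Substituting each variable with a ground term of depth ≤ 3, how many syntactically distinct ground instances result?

Ground terms of depth ≤ 3:
  With no function symbols every ground term is a constant, so there are exactly 4 ground terms at every depth bound.
  N_0 = 4
  N_1 = 4
  N_2 = 4
  N_3 = 4
  Explicitly: a, d, e, b.
So there are 4 ground terms available for substitution.
The clause has 2 distinct variables (x2, x4), each appearing in the body. In the free term algebra distinct substitutions yield syntactically distinct ground instances.
Number of ground instances = 4^2 = 16.

16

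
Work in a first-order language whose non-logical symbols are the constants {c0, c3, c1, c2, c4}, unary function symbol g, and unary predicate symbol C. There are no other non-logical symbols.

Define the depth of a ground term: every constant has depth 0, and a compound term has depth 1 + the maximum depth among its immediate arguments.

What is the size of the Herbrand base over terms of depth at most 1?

First count ground terms of depth ≤ 1.
Let N_k = |{terms of depth ≤ k}|. Then N_0 = 5 and N_k = 5 + N_{k-1} for k ≥ 1 (one summand per function symbol, arity giving the exponent).
N_0 = 5
N_1 = 5 + 5 = 10
So |H| = 10.
For each predicate symbol, the number of ground atoms is |H| raised to its arity; summing:
  C: 10
Total ground atoms: 10.

10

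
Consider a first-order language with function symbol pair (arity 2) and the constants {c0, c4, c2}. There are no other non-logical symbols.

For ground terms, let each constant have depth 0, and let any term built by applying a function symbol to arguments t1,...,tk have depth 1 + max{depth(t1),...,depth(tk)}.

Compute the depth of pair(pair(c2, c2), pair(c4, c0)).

2

depth(pair(c2, c2)) = 1 + max(0, 0) = 1
depth(pair(c4, c0)) = 1 + max(0, 0) = 1
depth(pair(pair(c2, c2), pair(c4, c0))) = 1 + max(1, 1) = 2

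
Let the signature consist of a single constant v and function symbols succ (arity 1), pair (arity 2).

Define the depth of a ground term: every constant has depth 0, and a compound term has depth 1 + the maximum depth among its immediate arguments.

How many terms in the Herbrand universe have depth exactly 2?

10

Count level by level. With function symbols succ/1, pair/2, the terms of depth ≤ k are the 1 constant together with each function applied to depth-≤(k−1) tuples, so N_k = 1 + N_{k-1} + N_{k-1}^2.
N_0 = 1
N_1 = 1 + 1 + 1^2 = 3
N_2 = 1 + 3 + 3^2 = 13
Terms of depth exactly 2: N_2 − N_1 = 13 − 3 = 10.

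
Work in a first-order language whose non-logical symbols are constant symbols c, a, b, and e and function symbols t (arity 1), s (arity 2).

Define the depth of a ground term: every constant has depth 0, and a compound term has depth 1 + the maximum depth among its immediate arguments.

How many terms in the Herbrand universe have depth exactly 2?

Let N_k = |{terms of depth ≤ k}|. Then N_0 = 4 and N_k = 4 + N_{k-1} + N_{k-1}^2 for k ≥ 1 (one summand per function symbol, arity giving the exponent).
N_0 = 4
N_1 = 4 + 4 + 4^2 = 24
N_2 = 4 + 24 + 24^2 = 604
Terms of depth exactly 2: N_2 − N_1 = 604 − 24 = 580.

580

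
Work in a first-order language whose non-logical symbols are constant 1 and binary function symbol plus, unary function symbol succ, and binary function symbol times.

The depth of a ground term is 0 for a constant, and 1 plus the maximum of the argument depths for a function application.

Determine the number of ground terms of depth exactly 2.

33

Let N_k count ground terms of depth at most k. Each non-constant term of depth ≤ k is some function symbol applied to depth-≤(k−1) arguments, giving N_k = 1 + N_{k-1}^2 + N_{k-1} + N_{k-1}^2.
N_0 = 1
N_1 = 1 + 1^2 + 1 + 1^2 = 4
N_2 = 1 + 4^2 + 4 + 4^2 = 37
Terms of depth exactly 2: N_2 − N_1 = 37 − 4 = 33.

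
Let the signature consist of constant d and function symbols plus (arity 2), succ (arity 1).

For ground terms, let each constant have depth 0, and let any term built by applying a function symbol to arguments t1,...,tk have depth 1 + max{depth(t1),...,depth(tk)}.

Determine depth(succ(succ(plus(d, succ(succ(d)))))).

depth(succ(d)) = 1 + depth(d) = 1 + 0 = 1
depth(succ(succ(d))) = 1 + depth(succ(d)) = 1 + 1 = 2
depth(plus(d, succ(succ(d)))) = 1 + max(0, 2) = 3
depth(succ(plus(d, succ(succ(d))))) = 1 + depth(plus(d, succ(succ(d)))) = 1 + 3 = 4
depth(succ(succ(plus(d, succ(succ(d)))))) = 1 + depth(succ(plus(d, succ(succ(d))))) = 1 + 4 = 5

5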